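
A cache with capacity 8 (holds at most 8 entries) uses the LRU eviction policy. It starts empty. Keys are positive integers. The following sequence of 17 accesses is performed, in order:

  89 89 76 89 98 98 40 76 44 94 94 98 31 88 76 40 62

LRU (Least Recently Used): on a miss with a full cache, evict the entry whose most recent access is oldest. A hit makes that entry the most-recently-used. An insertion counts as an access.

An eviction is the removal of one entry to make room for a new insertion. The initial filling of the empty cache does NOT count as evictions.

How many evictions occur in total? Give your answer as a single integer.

LRU simulation (capacity=8):
  1. access 89: MISS. Cache (LRU->MRU): [89]
  2. access 89: HIT. Cache (LRU->MRU): [89]
  3. access 76: MISS. Cache (LRU->MRU): [89 76]
  4. access 89: HIT. Cache (LRU->MRU): [76 89]
  5. access 98: MISS. Cache (LRU->MRU): [76 89 98]
  6. access 98: HIT. Cache (LRU->MRU): [76 89 98]
  7. access 40: MISS. Cache (LRU->MRU): [76 89 98 40]
  8. access 76: HIT. Cache (LRU->MRU): [89 98 40 76]
  9. access 44: MISS. Cache (LRU->MRU): [89 98 40 76 44]
  10. access 94: MISS. Cache (LRU->MRU): [89 98 40 76 44 94]
  11. access 94: HIT. Cache (LRU->MRU): [89 98 40 76 44 94]
  12. access 98: HIT. Cache (LRU->MRU): [89 40 76 44 94 98]
  13. access 31: MISS. Cache (LRU->MRU): [89 40 76 44 94 98 31]
  14. access 88: MISS. Cache (LRU->MRU): [89 40 76 44 94 98 31 88]
  15. access 76: HIT. Cache (LRU->MRU): [89 40 44 94 98 31 88 76]
  16. access 40: HIT. Cache (LRU->MRU): [89 44 94 98 31 88 76 40]
  17. access 62: MISS, evict 89. Cache (LRU->MRU): [44 94 98 31 88 76 40 62]
Total: 8 hits, 9 misses, 1 evictions

Answer: 1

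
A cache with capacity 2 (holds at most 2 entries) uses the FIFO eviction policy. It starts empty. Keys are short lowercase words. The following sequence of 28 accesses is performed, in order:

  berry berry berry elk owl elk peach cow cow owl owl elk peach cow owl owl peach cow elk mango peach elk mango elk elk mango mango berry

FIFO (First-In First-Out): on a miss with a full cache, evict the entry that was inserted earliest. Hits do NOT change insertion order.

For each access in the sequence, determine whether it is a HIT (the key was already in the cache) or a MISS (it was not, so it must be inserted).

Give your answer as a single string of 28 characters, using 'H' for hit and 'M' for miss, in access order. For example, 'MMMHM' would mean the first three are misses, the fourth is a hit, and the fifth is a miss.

Answer: MHHMMHMMHMHMMMMHMMMMMMMHHHHM

Derivation:
FIFO simulation (capacity=2):
  1. access berry: MISS. Cache (old->new): [berry]
  2. access berry: HIT. Cache (old->new): [berry]
  3. access berry: HIT. Cache (old->new): [berry]
  4. access elk: MISS. Cache (old->new): [berry elk]
  5. access owl: MISS, evict berry. Cache (old->new): [elk owl]
  6. access elk: HIT. Cache (old->new): [elk owl]
  7. access peach: MISS, evict elk. Cache (old->new): [owl peach]
  8. access cow: MISS, evict owl. Cache (old->new): [peach cow]
  9. access cow: HIT. Cache (old->new): [peach cow]
  10. access owl: MISS, evict peach. Cache (old->new): [cow owl]
  11. access owl: HIT. Cache (old->new): [cow owl]
  12. access elk: MISS, evict cow. Cache (old->new): [owl elk]
  13. access peach: MISS, evict owl. Cache (old->new): [elk peach]
  14. access cow: MISS, evict elk. Cache (old->new): [peach cow]
  15. access owl: MISS, evict peach. Cache (old->new): [cow owl]
  16. access owl: HIT. Cache (old->new): [cow owl]
  17. access peach: MISS, evict cow. Cache (old->new): [owl peach]
  18. access cow: MISS, evict owl. Cache (old->new): [peach cow]
  19. access elk: MISS, evict peach. Cache (old->new): [cow elk]
  20. access mango: MISS, evict cow. Cache (old->new): [elk mango]
  21. access peach: MISS, evict elk. Cache (old->new): [mango peach]
  22. access elk: MISS, evict mango. Cache (old->new): [peach elk]
  23. access mango: MISS, evict peach. Cache (old->new): [elk mango]
  24. access elk: HIT. Cache (old->new): [elk mango]
  25. access elk: HIT. Cache (old->new): [elk mango]
  26. access mango: HIT. Cache (old->new): [elk mango]
  27. access mango: HIT. Cache (old->new): [elk mango]
  28. access berry: MISS, evict elk. Cache (old->new): [mango berry]
Total: 10 hits, 18 misses, 16 evictions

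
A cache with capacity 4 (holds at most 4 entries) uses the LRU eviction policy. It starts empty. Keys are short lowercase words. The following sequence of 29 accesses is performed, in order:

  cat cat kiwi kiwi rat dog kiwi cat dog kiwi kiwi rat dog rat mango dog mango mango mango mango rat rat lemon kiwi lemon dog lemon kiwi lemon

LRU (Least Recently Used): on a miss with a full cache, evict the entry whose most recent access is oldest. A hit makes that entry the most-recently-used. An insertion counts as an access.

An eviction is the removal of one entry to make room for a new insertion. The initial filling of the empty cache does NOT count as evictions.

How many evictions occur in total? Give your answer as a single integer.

Answer: 4

Derivation:
LRU simulation (capacity=4):
  1. access cat: MISS. Cache (LRU->MRU): [cat]
  2. access cat: HIT. Cache (LRU->MRU): [cat]
  3. access kiwi: MISS. Cache (LRU->MRU): [cat kiwi]
  4. access kiwi: HIT. Cache (LRU->MRU): [cat kiwi]
  5. access rat: MISS. Cache (LRU->MRU): [cat kiwi rat]
  6. access dog: MISS. Cache (LRU->MRU): [cat kiwi rat dog]
  7. access kiwi: HIT. Cache (LRU->MRU): [cat rat dog kiwi]
  8. access cat: HIT. Cache (LRU->MRU): [rat dog kiwi cat]
  9. access dog: HIT. Cache (LRU->MRU): [rat kiwi cat dog]
  10. access kiwi: HIT. Cache (LRU->MRU): [rat cat dog kiwi]
  11. access kiwi: HIT. Cache (LRU->MRU): [rat cat dog kiwi]
  12. access rat: HIT. Cache (LRU->MRU): [cat dog kiwi rat]
  13. access dog: HIT. Cache (LRU->MRU): [cat kiwi rat dog]
  14. access rat: HIT. Cache (LRU->MRU): [cat kiwi dog rat]
  15. access mango: MISS, evict cat. Cache (LRU->MRU): [kiwi dog rat mango]
  16. access dog: HIT. Cache (LRU->MRU): [kiwi rat mango dog]
  17. access mango: HIT. Cache (LRU->MRU): [kiwi rat dog mango]
  18. access mango: HIT. Cache (LRU->MRU): [kiwi rat dog mango]
  19. access mango: HIT. Cache (LRU->MRU): [kiwi rat dog mango]
  20. access mango: HIT. Cache (LRU->MRU): [kiwi rat dog mango]
  21. access rat: HIT. Cache (LRU->MRU): [kiwi dog mango rat]
  22. access rat: HIT. Cache (LRU->MRU): [kiwi dog mango rat]
  23. access lemon: MISS, evict kiwi. Cache (LRU->MRU): [dog mango rat lemon]
  24. access kiwi: MISS, evict dog. Cache (LRU->MRU): [mango rat lemon kiwi]
  25. access lemon: HIT. Cache (LRU->MRU): [mango rat kiwi lemon]
  26. access dog: MISS, evict mango. Cache (LRU->MRU): [rat kiwi lemon dog]
  27. access lemon: HIT. Cache (LRU->MRU): [rat kiwi dog lemon]
  28. access kiwi: HIT. Cache (LRU->MRU): [rat dog lemon kiwi]
  29. access lemon: HIT. Cache (LRU->MRU): [rat dog kiwi lemon]
Total: 21 hits, 8 misses, 4 evictions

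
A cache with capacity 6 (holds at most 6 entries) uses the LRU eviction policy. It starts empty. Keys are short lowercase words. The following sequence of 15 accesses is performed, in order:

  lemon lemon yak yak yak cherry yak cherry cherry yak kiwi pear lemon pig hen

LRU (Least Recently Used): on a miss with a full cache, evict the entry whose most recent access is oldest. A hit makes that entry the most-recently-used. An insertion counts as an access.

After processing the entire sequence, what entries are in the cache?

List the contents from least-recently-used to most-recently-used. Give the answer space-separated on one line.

LRU simulation (capacity=6):
  1. access lemon: MISS. Cache (LRU->MRU): [lemon]
  2. access lemon: HIT. Cache (LRU->MRU): [lemon]
  3. access yak: MISS. Cache (LRU->MRU): [lemon yak]
  4. access yak: HIT. Cache (LRU->MRU): [lemon yak]
  5. access yak: HIT. Cache (LRU->MRU): [lemon yak]
  6. access cherry: MISS. Cache (LRU->MRU): [lemon yak cherry]
  7. access yak: HIT. Cache (LRU->MRU): [lemon cherry yak]
  8. access cherry: HIT. Cache (LRU->MRU): [lemon yak cherry]
  9. access cherry: HIT. Cache (LRU->MRU): [lemon yak cherry]
  10. access yak: HIT. Cache (LRU->MRU): [lemon cherry yak]
  11. access kiwi: MISS. Cache (LRU->MRU): [lemon cherry yak kiwi]
  12. access pear: MISS. Cache (LRU->MRU): [lemon cherry yak kiwi pear]
  13. access lemon: HIT. Cache (LRU->MRU): [cherry yak kiwi pear lemon]
  14. access pig: MISS. Cache (LRU->MRU): [cherry yak kiwi pear lemon pig]
  15. access hen: MISS, evict cherry. Cache (LRU->MRU): [yak kiwi pear lemon pig hen]
Total: 8 hits, 7 misses, 1 evictions

Answer: yak kiwi pear lemon pig hen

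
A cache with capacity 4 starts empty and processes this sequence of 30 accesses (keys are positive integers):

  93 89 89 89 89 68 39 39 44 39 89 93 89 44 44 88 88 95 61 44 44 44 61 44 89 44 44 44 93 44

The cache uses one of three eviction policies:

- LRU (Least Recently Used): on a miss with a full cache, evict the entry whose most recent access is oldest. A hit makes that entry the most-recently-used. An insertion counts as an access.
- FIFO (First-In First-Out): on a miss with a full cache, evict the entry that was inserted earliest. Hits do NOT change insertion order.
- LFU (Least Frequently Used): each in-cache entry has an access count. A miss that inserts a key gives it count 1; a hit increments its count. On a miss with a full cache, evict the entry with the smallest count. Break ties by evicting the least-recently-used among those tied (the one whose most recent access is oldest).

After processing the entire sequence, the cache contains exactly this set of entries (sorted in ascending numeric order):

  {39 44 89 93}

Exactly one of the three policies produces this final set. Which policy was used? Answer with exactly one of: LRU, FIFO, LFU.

Simulating under each policy and comparing final sets:
  LRU: final set = {44 61 89 93} -> differs
  FIFO: final set = {44 61 89 93} -> differs
  LFU: final set = {39 44 89 93} -> MATCHES target
Only LFU produces the target set.

Answer: LFU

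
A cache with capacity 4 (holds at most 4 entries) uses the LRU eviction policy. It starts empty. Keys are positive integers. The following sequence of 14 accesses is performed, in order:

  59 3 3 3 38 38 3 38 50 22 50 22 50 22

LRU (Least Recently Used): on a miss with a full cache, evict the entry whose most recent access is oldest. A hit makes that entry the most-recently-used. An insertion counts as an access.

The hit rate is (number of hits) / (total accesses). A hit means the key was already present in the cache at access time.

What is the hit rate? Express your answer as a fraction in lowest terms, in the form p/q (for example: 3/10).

Answer: 9/14

Derivation:
LRU simulation (capacity=4):
  1. access 59: MISS. Cache (LRU->MRU): [59]
  2. access 3: MISS. Cache (LRU->MRU): [59 3]
  3. access 3: HIT. Cache (LRU->MRU): [59 3]
  4. access 3: HIT. Cache (LRU->MRU): [59 3]
  5. access 38: MISS. Cache (LRU->MRU): [59 3 38]
  6. access 38: HIT. Cache (LRU->MRU): [59 3 38]
  7. access 3: HIT. Cache (LRU->MRU): [59 38 3]
  8. access 38: HIT. Cache (LRU->MRU): [59 3 38]
  9. access 50: MISS. Cache (LRU->MRU): [59 3 38 50]
  10. access 22: MISS, evict 59. Cache (LRU->MRU): [3 38 50 22]
  11. access 50: HIT. Cache (LRU->MRU): [3 38 22 50]
  12. access 22: HIT. Cache (LRU->MRU): [3 38 50 22]
  13. access 50: HIT. Cache (LRU->MRU): [3 38 22 50]
  14. access 22: HIT. Cache (LRU->MRU): [3 38 50 22]
Total: 9 hits, 5 misses, 1 evictions

Hit rate = 9/14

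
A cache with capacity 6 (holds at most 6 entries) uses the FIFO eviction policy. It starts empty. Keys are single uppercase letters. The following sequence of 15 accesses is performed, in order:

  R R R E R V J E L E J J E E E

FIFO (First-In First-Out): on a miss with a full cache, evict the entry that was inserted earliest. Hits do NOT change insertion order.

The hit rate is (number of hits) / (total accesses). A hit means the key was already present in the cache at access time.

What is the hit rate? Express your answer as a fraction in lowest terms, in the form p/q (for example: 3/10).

Answer: 2/3

Derivation:
FIFO simulation (capacity=6):
  1. access R: MISS. Cache (old->new): [R]
  2. access R: HIT. Cache (old->new): [R]
  3. access R: HIT. Cache (old->new): [R]
  4. access E: MISS. Cache (old->new): [R E]
  5. access R: HIT. Cache (old->new): [R E]
  6. access V: MISS. Cache (old->new): [R E V]
  7. access J: MISS. Cache (old->new): [R E V J]
  8. access E: HIT. Cache (old->new): [R E V J]
  9. access L: MISS. Cache (old->new): [R E V J L]
  10. access E: HIT. Cache (old->new): [R E V J L]
  11. access J: HIT. Cache (old->new): [R E V J L]
  12. access J: HIT. Cache (old->new): [R E V J L]
  13. access E: HIT. Cache (old->new): [R E V J L]
  14. access E: HIT. Cache (old->new): [R E V J L]
  15. access E: HIT. Cache (old->new): [R E V J L]
Total: 10 hits, 5 misses, 0 evictions

Hit rate = 10/15 = 2/3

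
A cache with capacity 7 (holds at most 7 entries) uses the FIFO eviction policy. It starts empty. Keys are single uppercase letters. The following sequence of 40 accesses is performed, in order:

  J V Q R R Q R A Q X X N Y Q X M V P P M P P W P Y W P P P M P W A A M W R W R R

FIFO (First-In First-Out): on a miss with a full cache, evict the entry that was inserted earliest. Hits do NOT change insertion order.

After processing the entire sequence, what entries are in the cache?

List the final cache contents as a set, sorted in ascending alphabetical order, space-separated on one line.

Answer: A M P R V W Y

Derivation:
FIFO simulation (capacity=7):
  1. access J: MISS. Cache (old->new): [J]
  2. access V: MISS. Cache (old->new): [J V]
  3. access Q: MISS. Cache (old->new): [J V Q]
  4. access R: MISS. Cache (old->new): [J V Q R]
  5. access R: HIT. Cache (old->new): [J V Q R]
  6. access Q: HIT. Cache (old->new): [J V Q R]
  7. access R: HIT. Cache (old->new): [J V Q R]
  8. access A: MISS. Cache (old->new): [J V Q R A]
  9. access Q: HIT. Cache (old->new): [J V Q R A]
  10. access X: MISS. Cache (old->new): [J V Q R A X]
  11. access X: HIT. Cache (old->new): [J V Q R A X]
  12. access N: MISS. Cache (old->new): [J V Q R A X N]
  13. access Y: MISS, evict J. Cache (old->new): [V Q R A X N Y]
  14. access Q: HIT. Cache (old->new): [V Q R A X N Y]
  15. access X: HIT. Cache (old->new): [V Q R A X N Y]
  16. access M: MISS, evict V. Cache (old->new): [Q R A X N Y M]
  17. access V: MISS, evict Q. Cache (old->new): [R A X N Y M V]
  18. access P: MISS, evict R. Cache (old->new): [A X N Y M V P]
  19. access P: HIT. Cache (old->new): [A X N Y M V P]
  20. access M: HIT. Cache (old->new): [A X N Y M V P]
  21. access P: HIT. Cache (old->new): [A X N Y M V P]
  22. access P: HIT. Cache (old->new): [A X N Y M V P]
  23. access W: MISS, evict A. Cache (old->new): [X N Y M V P W]
  24. access P: HIT. Cache (old->new): [X N Y M V P W]
  25. access Y: HIT. Cache (old->new): [X N Y M V P W]
  26. access W: HIT. Cache (old->new): [X N Y M V P W]
  27. access P: HIT. Cache (old->new): [X N Y M V P W]
  28. access P: HIT. Cache (old->new): [X N Y M V P W]
  29. access P: HIT. Cache (old->new): [X N Y M V P W]
  30. access M: HIT. Cache (old->new): [X N Y M V P W]
  31. access P: HIT. Cache (old->new): [X N Y M V P W]
  32. access W: HIT. Cache (old->new): [X N Y M V P W]
  33. access A: MISS, evict X. Cache (old->new): [N Y M V P W A]
  34. access A: HIT. Cache (old->new): [N Y M V P W A]
  35. access M: HIT. Cache (old->new): [N Y M V P W A]
  36. access W: HIT. Cache (old->new): [N Y M V P W A]
  37. access R: MISS, evict N. Cache (old->new): [Y M V P W A R]
  38. access W: HIT. Cache (old->new): [Y M V P W A R]
  39. access R: HIT. Cache (old->new): [Y M V P W A R]
  40. access R: HIT. Cache (old->new): [Y M V P W A R]
Total: 26 hits, 14 misses, 7 evictions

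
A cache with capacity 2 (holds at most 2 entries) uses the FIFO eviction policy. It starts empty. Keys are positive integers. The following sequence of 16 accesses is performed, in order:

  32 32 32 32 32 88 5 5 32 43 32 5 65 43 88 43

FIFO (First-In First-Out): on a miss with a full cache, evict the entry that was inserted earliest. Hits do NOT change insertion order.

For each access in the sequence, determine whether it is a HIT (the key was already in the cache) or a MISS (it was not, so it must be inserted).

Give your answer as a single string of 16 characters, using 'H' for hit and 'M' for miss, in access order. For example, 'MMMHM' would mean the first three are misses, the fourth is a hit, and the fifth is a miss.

FIFO simulation (capacity=2):
  1. access 32: MISS. Cache (old->new): [32]
  2. access 32: HIT. Cache (old->new): [32]
  3. access 32: HIT. Cache (old->new): [32]
  4. access 32: HIT. Cache (old->new): [32]
  5. access 32: HIT. Cache (old->new): [32]
  6. access 88: MISS. Cache (old->new): [32 88]
  7. access 5: MISS, evict 32. Cache (old->new): [88 5]
  8. access 5: HIT. Cache (old->new): [88 5]
  9. access 32: MISS, evict 88. Cache (old->new): [5 32]
  10. access 43: MISS, evict 5. Cache (old->new): [32 43]
  11. access 32: HIT. Cache (old->new): [32 43]
  12. access 5: MISS, evict 32. Cache (old->new): [43 5]
  13. access 65: MISS, evict 43. Cache (old->new): [5 65]
  14. access 43: MISS, evict 5. Cache (old->new): [65 43]
  15. access 88: MISS, evict 65. Cache (old->new): [43 88]
  16. access 43: HIT. Cache (old->new): [43 88]
Total: 7 hits, 9 misses, 7 evictions

Answer: MHHHHMMHMMHMMMMH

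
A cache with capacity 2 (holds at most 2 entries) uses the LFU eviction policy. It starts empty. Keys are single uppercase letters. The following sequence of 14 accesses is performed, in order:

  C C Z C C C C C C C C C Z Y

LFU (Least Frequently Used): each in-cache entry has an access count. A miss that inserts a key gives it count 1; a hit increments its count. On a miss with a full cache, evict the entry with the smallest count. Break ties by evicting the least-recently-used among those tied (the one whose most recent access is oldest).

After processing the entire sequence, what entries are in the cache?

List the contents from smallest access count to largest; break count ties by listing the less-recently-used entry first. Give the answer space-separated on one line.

Answer: Y C

Derivation:
LFU simulation (capacity=2):
  1. access C: MISS. Cache: [C(c=1)]
  2. access C: HIT, count now 2. Cache: [C(c=2)]
  3. access Z: MISS. Cache: [Z(c=1) C(c=2)]
  4. access C: HIT, count now 3. Cache: [Z(c=1) C(c=3)]
  5. access C: HIT, count now 4. Cache: [Z(c=1) C(c=4)]
  6. access C: HIT, count now 5. Cache: [Z(c=1) C(c=5)]
  7. access C: HIT, count now 6. Cache: [Z(c=1) C(c=6)]
  8. access C: HIT, count now 7. Cache: [Z(c=1) C(c=7)]
  9. access C: HIT, count now 8. Cache: [Z(c=1) C(c=8)]
  10. access C: HIT, count now 9. Cache: [Z(c=1) C(c=9)]
  11. access C: HIT, count now 10. Cache: [Z(c=1) C(c=10)]
  12. access C: HIT, count now 11. Cache: [Z(c=1) C(c=11)]
  13. access Z: HIT, count now 2. Cache: [Z(c=2) C(c=11)]
  14. access Y: MISS, evict Z(c=2). Cache: [Y(c=1) C(c=11)]
Total: 11 hits, 3 misses, 1 evictions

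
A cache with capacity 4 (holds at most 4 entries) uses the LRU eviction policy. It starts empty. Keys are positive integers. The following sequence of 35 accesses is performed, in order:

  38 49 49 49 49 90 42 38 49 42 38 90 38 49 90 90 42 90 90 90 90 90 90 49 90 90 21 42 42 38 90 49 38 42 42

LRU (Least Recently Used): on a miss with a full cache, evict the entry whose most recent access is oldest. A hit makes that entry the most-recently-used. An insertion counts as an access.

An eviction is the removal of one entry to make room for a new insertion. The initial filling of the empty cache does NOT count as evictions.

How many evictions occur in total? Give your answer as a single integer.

Answer: 3

Derivation:
LRU simulation (capacity=4):
  1. access 38: MISS. Cache (LRU->MRU): [38]
  2. access 49: MISS. Cache (LRU->MRU): [38 49]
  3. access 49: HIT. Cache (LRU->MRU): [38 49]
  4. access 49: HIT. Cache (LRU->MRU): [38 49]
  5. access 49: HIT. Cache (LRU->MRU): [38 49]
  6. access 90: MISS. Cache (LRU->MRU): [38 49 90]
  7. access 42: MISS. Cache (LRU->MRU): [38 49 90 42]
  8. access 38: HIT. Cache (LRU->MRU): [49 90 42 38]
  9. access 49: HIT. Cache (LRU->MRU): [90 42 38 49]
  10. access 42: HIT. Cache (LRU->MRU): [90 38 49 42]
  11. access 38: HIT. Cache (LRU->MRU): [90 49 42 38]
  12. access 90: HIT. Cache (LRU->MRU): [49 42 38 90]
  13. access 38: HIT. Cache (LRU->MRU): [49 42 90 38]
  14. access 49: HIT. Cache (LRU->MRU): [42 90 38 49]
  15. access 90: HIT. Cache (LRU->MRU): [42 38 49 90]
  16. access 90: HIT. Cache (LRU->MRU): [42 38 49 90]
  17. access 42: HIT. Cache (LRU->MRU): [38 49 90 42]
  18. access 90: HIT. Cache (LRU->MRU): [38 49 42 90]
  19. access 90: HIT. Cache (LRU->MRU): [38 49 42 90]
  20. access 90: HIT. Cache (LRU->MRU): [38 49 42 90]
  21. access 90: HIT. Cache (LRU->MRU): [38 49 42 90]
  22. access 90: HIT. Cache (LRU->MRU): [38 49 42 90]
  23. access 90: HIT. Cache (LRU->MRU): [38 49 42 90]
  24. access 49: HIT. Cache (LRU->MRU): [38 42 90 49]
  25. access 90: HIT. Cache (LRU->MRU): [38 42 49 90]
  26. access 90: HIT. Cache (LRU->MRU): [38 42 49 90]
  27. access 21: MISS, evict 38. Cache (LRU->MRU): [42 49 90 21]
  28. access 42: HIT. Cache (LRU->MRU): [49 90 21 42]
  29. access 42: HIT. Cache (LRU->MRU): [49 90 21 42]
  30. access 38: MISS, evict 49. Cache (LRU->MRU): [90 21 42 38]
  31. access 90: HIT. Cache (LRU->MRU): [21 42 38 90]
  32. access 49: MISS, evict 21. Cache (LRU->MRU): [42 38 90 49]
  33. access 38: HIT. Cache (LRU->MRU): [42 90 49 38]
  34. access 42: HIT. Cache (LRU->MRU): [90 49 38 42]
  35. access 42: HIT. Cache (LRU->MRU): [90 49 38 42]
Total: 28 hits, 7 misses, 3 evictions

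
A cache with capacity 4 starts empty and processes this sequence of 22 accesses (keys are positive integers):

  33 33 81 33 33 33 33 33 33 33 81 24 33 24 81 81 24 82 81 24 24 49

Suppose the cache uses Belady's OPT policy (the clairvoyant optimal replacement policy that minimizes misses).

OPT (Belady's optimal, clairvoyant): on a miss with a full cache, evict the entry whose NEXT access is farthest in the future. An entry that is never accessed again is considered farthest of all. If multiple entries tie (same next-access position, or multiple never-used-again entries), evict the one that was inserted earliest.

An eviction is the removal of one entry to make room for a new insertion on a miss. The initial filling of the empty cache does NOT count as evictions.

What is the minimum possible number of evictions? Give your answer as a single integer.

OPT (Belady) simulation (capacity=4):
  1. access 33: MISS. Cache: [33]
  2. access 33: HIT. Next use of 33: step 4. Cache: [33]
  3. access 81: MISS. Cache: [33 81]
  4. access 33: HIT. Next use of 33: step 5. Cache: [33 81]
  5. access 33: HIT. Next use of 33: step 6. Cache: [33 81]
  6. access 33: HIT. Next use of 33: step 7. Cache: [33 81]
  7. access 33: HIT. Next use of 33: step 8. Cache: [33 81]
  8. access 33: HIT. Next use of 33: step 9. Cache: [33 81]
  9. access 33: HIT. Next use of 33: step 10. Cache: [33 81]
  10. access 33: HIT. Next use of 33: step 13. Cache: [33 81]
  11. access 81: HIT. Next use of 81: step 15. Cache: [33 81]
  12. access 24: MISS. Cache: [33 81 24]
  13. access 33: HIT. Next use of 33: never. Cache: [33 81 24]
  14. access 24: HIT. Next use of 24: step 17. Cache: [33 81 24]
  15. access 81: HIT. Next use of 81: step 16. Cache: [33 81 24]
  16. access 81: HIT. Next use of 81: step 19. Cache: [33 81 24]
  17. access 24: HIT. Next use of 24: step 20. Cache: [33 81 24]
  18. access 82: MISS. Cache: [33 81 24 82]
  19. access 81: HIT. Next use of 81: never. Cache: [33 81 24 82]
  20. access 24: HIT. Next use of 24: step 21. Cache: [33 81 24 82]
  21. access 24: HIT. Next use of 24: never. Cache: [33 81 24 82]
  22. access 49: MISS, evict 33 (next use: never). Cache: [81 24 82 49]
Total: 17 hits, 5 misses, 1 evictions

Answer: 1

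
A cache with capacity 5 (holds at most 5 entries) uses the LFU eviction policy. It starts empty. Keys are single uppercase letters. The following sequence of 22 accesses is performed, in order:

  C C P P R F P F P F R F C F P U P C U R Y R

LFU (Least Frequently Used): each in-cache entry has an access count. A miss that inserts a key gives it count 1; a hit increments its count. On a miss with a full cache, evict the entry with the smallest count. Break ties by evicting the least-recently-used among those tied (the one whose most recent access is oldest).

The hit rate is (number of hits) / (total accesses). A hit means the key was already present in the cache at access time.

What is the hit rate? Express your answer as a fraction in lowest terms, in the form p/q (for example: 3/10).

LFU simulation (capacity=5):
  1. access C: MISS. Cache: [C(c=1)]
  2. access C: HIT, count now 2. Cache: [C(c=2)]
  3. access P: MISS. Cache: [P(c=1) C(c=2)]
  4. access P: HIT, count now 2. Cache: [C(c=2) P(c=2)]
  5. access R: MISS. Cache: [R(c=1) C(c=2) P(c=2)]
  6. access F: MISS. Cache: [R(c=1) F(c=1) C(c=2) P(c=2)]
  7. access P: HIT, count now 3. Cache: [R(c=1) F(c=1) C(c=2) P(c=3)]
  8. access F: HIT, count now 2. Cache: [R(c=1) C(c=2) F(c=2) P(c=3)]
  9. access P: HIT, count now 4. Cache: [R(c=1) C(c=2) F(c=2) P(c=4)]
  10. access F: HIT, count now 3. Cache: [R(c=1) C(c=2) F(c=3) P(c=4)]
  11. access R: HIT, count now 2. Cache: [C(c=2) R(c=2) F(c=3) P(c=4)]
  12. access F: HIT, count now 4. Cache: [C(c=2) R(c=2) P(c=4) F(c=4)]
  13. access C: HIT, count now 3. Cache: [R(c=2) C(c=3) P(c=4) F(c=4)]
  14. access F: HIT, count now 5. Cache: [R(c=2) C(c=3) P(c=4) F(c=5)]
  15. access P: HIT, count now 5. Cache: [R(c=2) C(c=3) F(c=5) P(c=5)]
  16. access U: MISS. Cache: [U(c=1) R(c=2) C(c=3) F(c=5) P(c=5)]
  17. access P: HIT, count now 6. Cache: [U(c=1) R(c=2) C(c=3) F(c=5) P(c=6)]
  18. access C: HIT, count now 4. Cache: [U(c=1) R(c=2) C(c=4) F(c=5) P(c=6)]
  19. access U: HIT, count now 2. Cache: [R(c=2) U(c=2) C(c=4) F(c=5) P(c=6)]
  20. access R: HIT, count now 3. Cache: [U(c=2) R(c=3) C(c=4) F(c=5) P(c=6)]
  21. access Y: MISS, evict U(c=2). Cache: [Y(c=1) R(c=3) C(c=4) F(c=5) P(c=6)]
  22. access R: HIT, count now 4. Cache: [Y(c=1) C(c=4) R(c=4) F(c=5) P(c=6)]
Total: 16 hits, 6 misses, 1 evictions

Hit rate = 16/22 = 8/11

Answer: 8/11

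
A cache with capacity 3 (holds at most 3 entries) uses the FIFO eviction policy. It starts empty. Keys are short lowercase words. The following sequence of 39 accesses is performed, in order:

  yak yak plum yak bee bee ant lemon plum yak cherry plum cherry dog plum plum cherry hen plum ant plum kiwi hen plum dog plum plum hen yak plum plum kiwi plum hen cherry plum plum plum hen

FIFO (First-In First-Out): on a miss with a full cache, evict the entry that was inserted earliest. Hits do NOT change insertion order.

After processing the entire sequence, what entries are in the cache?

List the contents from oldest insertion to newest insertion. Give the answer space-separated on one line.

Answer: hen cherry plum

Derivation:
FIFO simulation (capacity=3):
  1. access yak: MISS. Cache (old->new): [yak]
  2. access yak: HIT. Cache (old->new): [yak]
  3. access plum: MISS. Cache (old->new): [yak plum]
  4. access yak: HIT. Cache (old->new): [yak plum]
  5. access bee: MISS. Cache (old->new): [yak plum bee]
  6. access bee: HIT. Cache (old->new): [yak plum bee]
  7. access ant: MISS, evict yak. Cache (old->new): [plum bee ant]
  8. access lemon: MISS, evict plum. Cache (old->new): [bee ant lemon]
  9. access plum: MISS, evict bee. Cache (old->new): [ant lemon plum]
  10. access yak: MISS, evict ant. Cache (old->new): [lemon plum yak]
  11. access cherry: MISS, evict lemon. Cache (old->new): [plum yak cherry]
  12. access plum: HIT. Cache (old->new): [plum yak cherry]
  13. access cherry: HIT. Cache (old->new): [plum yak cherry]
  14. access dog: MISS, evict plum. Cache (old->new): [yak cherry dog]
  15. access plum: MISS, evict yak. Cache (old->new): [cherry dog plum]
  16. access plum: HIT. Cache (old->new): [cherry dog plum]
  17. access cherry: HIT. Cache (old->new): [cherry dog plum]
  18. access hen: MISS, evict cherry. Cache (old->new): [dog plum hen]
  19. access plum: HIT. Cache (old->new): [dog plum hen]
  20. access ant: MISS, evict dog. Cache (old->new): [plum hen ant]
  21. access plum: HIT. Cache (old->new): [plum hen ant]
  22. access kiwi: MISS, evict plum. Cache (old->new): [hen ant kiwi]
  23. access hen: HIT. Cache (old->new): [hen ant kiwi]
  24. access plum: MISS, evict hen. Cache (old->new): [ant kiwi plum]
  25. access dog: MISS, evict ant. Cache (old->new): [kiwi plum dog]
  26. access plum: HIT. Cache (old->new): [kiwi plum dog]
  27. access plum: HIT. Cache (old->new): [kiwi plum dog]
  28. access hen: MISS, evict kiwi. Cache (old->new): [plum dog hen]
  29. access yak: MISS, evict plum. Cache (old->new): [dog hen yak]
  30. access plum: MISS, evict dog. Cache (old->new): [hen yak plum]
  31. access plum: HIT. Cache (old->new): [hen yak plum]
  32. access kiwi: MISS, evict hen. Cache (old->new): [yak plum kiwi]
  33. access plum: HIT. Cache (old->new): [yak plum kiwi]
  34. access hen: MISS, evict yak. Cache (old->new): [plum kiwi hen]
  35. access cherry: MISS, evict plum. Cache (old->new): [kiwi hen cherry]
  36. access plum: MISS, evict kiwi. Cache (old->new): [hen cherry plum]
  37. access plum: HIT. Cache (old->new): [hen cherry plum]
  38. access plum: HIT. Cache (old->new): [hen cherry plum]
  39. access hen: HIT. Cache (old->new): [hen cherry plum]
Total: 17 hits, 22 misses, 19 evictions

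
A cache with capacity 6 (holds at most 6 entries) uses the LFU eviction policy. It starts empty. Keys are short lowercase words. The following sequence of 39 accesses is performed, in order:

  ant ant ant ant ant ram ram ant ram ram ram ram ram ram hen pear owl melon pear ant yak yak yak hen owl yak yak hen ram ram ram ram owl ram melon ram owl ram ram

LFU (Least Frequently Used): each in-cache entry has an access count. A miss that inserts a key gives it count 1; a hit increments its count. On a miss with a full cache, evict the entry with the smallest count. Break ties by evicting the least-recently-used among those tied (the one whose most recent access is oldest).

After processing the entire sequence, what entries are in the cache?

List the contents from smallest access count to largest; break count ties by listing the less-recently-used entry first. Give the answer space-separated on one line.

Answer: melon hen owl yak ant ram

Derivation:
LFU simulation (capacity=6):
  1. access ant: MISS. Cache: [ant(c=1)]
  2. access ant: HIT, count now 2. Cache: [ant(c=2)]
  3. access ant: HIT, count now 3. Cache: [ant(c=3)]
  4. access ant: HIT, count now 4. Cache: [ant(c=4)]
  5. access ant: HIT, count now 5. Cache: [ant(c=5)]
  6. access ram: MISS. Cache: [ram(c=1) ant(c=5)]
  7. access ram: HIT, count now 2. Cache: [ram(c=2) ant(c=5)]
  8. access ant: HIT, count now 6. Cache: [ram(c=2) ant(c=6)]
  9. access ram: HIT, count now 3. Cache: [ram(c=3) ant(c=6)]
  10. access ram: HIT, count now 4. Cache: [ram(c=4) ant(c=6)]
  11. access ram: HIT, count now 5. Cache: [ram(c=5) ant(c=6)]
  12. access ram: HIT, count now 6. Cache: [ant(c=6) ram(c=6)]
  13. access ram: HIT, count now 7. Cache: [ant(c=6) ram(c=7)]
  14. access ram: HIT, count now 8. Cache: [ant(c=6) ram(c=8)]
  15. access hen: MISS. Cache: [hen(c=1) ant(c=6) ram(c=8)]
  16. access pear: MISS. Cache: [hen(c=1) pear(c=1) ant(c=6) ram(c=8)]
  17. access owl: MISS. Cache: [hen(c=1) pear(c=1) owl(c=1) ant(c=6) ram(c=8)]
  18. access melon: MISS. Cache: [hen(c=1) pear(c=1) owl(c=1) melon(c=1) ant(c=6) ram(c=8)]
  19. access pear: HIT, count now 2. Cache: [hen(c=1) owl(c=1) melon(c=1) pear(c=2) ant(c=6) ram(c=8)]
  20. access ant: HIT, count now 7. Cache: [hen(c=1) owl(c=1) melon(c=1) pear(c=2) ant(c=7) ram(c=8)]
  21. access yak: MISS, evict hen(c=1). Cache: [owl(c=1) melon(c=1) yak(c=1) pear(c=2) ant(c=7) ram(c=8)]
  22. access yak: HIT, count now 2. Cache: [owl(c=1) melon(c=1) pear(c=2) yak(c=2) ant(c=7) ram(c=8)]
  23. access yak: HIT, count now 3. Cache: [owl(c=1) melon(c=1) pear(c=2) yak(c=3) ant(c=7) ram(c=8)]
  24. access hen: MISS, evict owl(c=1). Cache: [melon(c=1) hen(c=1) pear(c=2) yak(c=3) ant(c=7) ram(c=8)]
  25. access owl: MISS, evict melon(c=1). Cache: [hen(c=1) owl(c=1) pear(c=2) yak(c=3) ant(c=7) ram(c=8)]
  26. access yak: HIT, count now 4. Cache: [hen(c=1) owl(c=1) pear(c=2) yak(c=4) ant(c=7) ram(c=8)]
  27. access yak: HIT, count now 5. Cache: [hen(c=1) owl(c=1) pear(c=2) yak(c=5) ant(c=7) ram(c=8)]
  28. access hen: HIT, count now 2. Cache: [owl(c=1) pear(c=2) hen(c=2) yak(c=5) ant(c=7) ram(c=8)]
  29. access ram: HIT, count now 9. Cache: [owl(c=1) pear(c=2) hen(c=2) yak(c=5) ant(c=7) ram(c=9)]
  30. access ram: HIT, count now 10. Cache: [owl(c=1) pear(c=2) hen(c=2) yak(c=5) ant(c=7) ram(c=10)]
  31. access ram: HIT, count now 11. Cache: [owl(c=1) pear(c=2) hen(c=2) yak(c=5) ant(c=7) ram(c=11)]
  32. access ram: HIT, count now 12. Cache: [owl(c=1) pear(c=2) hen(c=2) yak(c=5) ant(c=7) ram(c=12)]
  33. access owl: HIT, count now 2. Cache: [pear(c=2) hen(c=2) owl(c=2) yak(c=5) ant(c=7) ram(c=12)]
  34. access ram: HIT, count now 13. Cache: [pear(c=2) hen(c=2) owl(c=2) yak(c=5) ant(c=7) ram(c=13)]
  35. access melon: MISS, evict pear(c=2). Cache: [melon(c=1) hen(c=2) owl(c=2) yak(c=5) ant(c=7) ram(c=13)]
  36. access ram: HIT, count now 14. Cache: [melon(c=1) hen(c=2) owl(c=2) yak(c=5) ant(c=7) ram(c=14)]
  37. access owl: HIT, count now 3. Cache: [melon(c=1) hen(c=2) owl(c=3) yak(c=5) ant(c=7) ram(c=14)]
  38. access ram: HIT, count now 15. Cache: [melon(c=1) hen(c=2) owl(c=3) yak(c=5) ant(c=7) ram(c=15)]
  39. access ram: HIT, count now 16. Cache: [melon(c=1) hen(c=2) owl(c=3) yak(c=5) ant(c=7) ram(c=16)]
Total: 29 hits, 10 misses, 4 evictions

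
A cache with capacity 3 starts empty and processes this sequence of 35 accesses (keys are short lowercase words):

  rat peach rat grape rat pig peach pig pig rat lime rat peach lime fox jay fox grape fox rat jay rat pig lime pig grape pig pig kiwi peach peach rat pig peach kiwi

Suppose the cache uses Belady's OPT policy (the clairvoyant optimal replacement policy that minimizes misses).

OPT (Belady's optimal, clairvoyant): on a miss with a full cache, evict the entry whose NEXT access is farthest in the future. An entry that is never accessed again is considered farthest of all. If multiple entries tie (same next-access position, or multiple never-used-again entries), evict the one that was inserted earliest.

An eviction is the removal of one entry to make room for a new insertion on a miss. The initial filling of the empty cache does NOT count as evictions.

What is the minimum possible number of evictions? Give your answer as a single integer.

Answer: 12

Derivation:
OPT (Belady) simulation (capacity=3):
  1. access rat: MISS. Cache: [rat]
  2. access peach: MISS. Cache: [rat peach]
  3. access rat: HIT. Next use of rat: step 5. Cache: [rat peach]
  4. access grape: MISS. Cache: [rat peach grape]
  5. access rat: HIT. Next use of rat: step 10. Cache: [rat peach grape]
  6. access pig: MISS, evict grape (next use: step 18). Cache: [rat peach pig]
  7. access peach: HIT. Next use of peach: step 13. Cache: [rat peach pig]
  8. access pig: HIT. Next use of pig: step 9. Cache: [rat peach pig]
  9. access pig: HIT. Next use of pig: step 23. Cache: [rat peach pig]
  10. access rat: HIT. Next use of rat: step 12. Cache: [rat peach pig]
  11. access lime: MISS, evict pig (next use: step 23). Cache: [rat peach lime]
  12. access rat: HIT. Next use of rat: step 20. Cache: [rat peach lime]
  13. access peach: HIT. Next use of peach: step 30. Cache: [rat peach lime]
  14. access lime: HIT. Next use of lime: step 24. Cache: [rat peach lime]
  15. access fox: MISS, evict peach (next use: step 30). Cache: [rat lime fox]
  16. access jay: MISS, evict lime (next use: step 24). Cache: [rat fox jay]
  17. access fox: HIT. Next use of fox: step 19. Cache: [rat fox jay]
  18. access grape: MISS, evict jay (next use: step 21). Cache: [rat fox grape]
  19. access fox: HIT. Next use of fox: never. Cache: [rat fox grape]
  20. access rat: HIT. Next use of rat: step 22. Cache: [rat fox grape]
  21. access jay: MISS, evict fox (next use: never). Cache: [rat grape jay]
  22. access rat: HIT. Next use of rat: step 32. Cache: [rat grape jay]
  23. access pig: MISS, evict jay (next use: never). Cache: [rat grape pig]
  24. access lime: MISS, evict rat (next use: step 32). Cache: [grape pig lime]
  25. access pig: HIT. Next use of pig: step 27. Cache: [grape pig lime]
  26. access grape: HIT. Next use of grape: never. Cache: [grape pig lime]
  27. access pig: HIT. Next use of pig: step 28. Cache: [grape pig lime]
  28. access pig: HIT. Next use of pig: step 33. Cache: [grape pig lime]
  29. access kiwi: MISS, evict grape (next use: never). Cache: [pig lime kiwi]
  30. access peach: MISS, evict lime (next use: never). Cache: [pig kiwi peach]
  31. access peach: HIT. Next use of peach: step 34. Cache: [pig kiwi peach]
  32. access rat: MISS, evict kiwi (next use: step 35). Cache: [pig peach rat]
  33. access pig: HIT. Next use of pig: never. Cache: [pig peach rat]
  34. access peach: HIT. Next use of peach: never. Cache: [pig peach rat]
  35. access kiwi: MISS, evict pig (next use: never). Cache: [peach rat kiwi]
Total: 20 hits, 15 misses, 12 evictions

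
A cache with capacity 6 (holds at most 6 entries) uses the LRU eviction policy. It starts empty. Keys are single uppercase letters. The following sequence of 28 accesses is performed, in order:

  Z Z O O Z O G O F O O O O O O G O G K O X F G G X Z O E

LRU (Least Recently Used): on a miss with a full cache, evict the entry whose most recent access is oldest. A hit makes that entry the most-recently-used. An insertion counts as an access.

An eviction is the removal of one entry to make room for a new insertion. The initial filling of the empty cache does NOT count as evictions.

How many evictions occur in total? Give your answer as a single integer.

LRU simulation (capacity=6):
  1. access Z: MISS. Cache (LRU->MRU): [Z]
  2. access Z: HIT. Cache (LRU->MRU): [Z]
  3. access O: MISS. Cache (LRU->MRU): [Z O]
  4. access O: HIT. Cache (LRU->MRU): [Z O]
  5. access Z: HIT. Cache (LRU->MRU): [O Z]
  6. access O: HIT. Cache (LRU->MRU): [Z O]
  7. access G: MISS. Cache (LRU->MRU): [Z O G]
  8. access O: HIT. Cache (LRU->MRU): [Z G O]
  9. access F: MISS. Cache (LRU->MRU): [Z G O F]
  10. access O: HIT. Cache (LRU->MRU): [Z G F O]
  11. access O: HIT. Cache (LRU->MRU): [Z G F O]
  12. access O: HIT. Cache (LRU->MRU): [Z G F O]
  13. access O: HIT. Cache (LRU->MRU): [Z G F O]
  14. access O: HIT. Cache (LRU->MRU): [Z G F O]
  15. access O: HIT. Cache (LRU->MRU): [Z G F O]
  16. access G: HIT. Cache (LRU->MRU): [Z F O G]
  17. access O: HIT. Cache (LRU->MRU): [Z F G O]
  18. access G: HIT. Cache (LRU->MRU): [Z F O G]
  19. access K: MISS. Cache (LRU->MRU): [Z F O G K]
  20. access O: HIT. Cache (LRU->MRU): [Z F G K O]
  21. access X: MISS. Cache (LRU->MRU): [Z F G K O X]
  22. access F: HIT. Cache (LRU->MRU): [Z G K O X F]
  23. access G: HIT. Cache (LRU->MRU): [Z K O X F G]
  24. access G: HIT. Cache (LRU->MRU): [Z K O X F G]
  25. access X: HIT. Cache (LRU->MRU): [Z K O F G X]
  26. access Z: HIT. Cache (LRU->MRU): [K O F G X Z]
  27. access O: HIT. Cache (LRU->MRU): [K F G X Z O]
  28. access E: MISS, evict K. Cache (LRU->MRU): [F G X Z O E]
Total: 21 hits, 7 misses, 1 evictions

Answer: 1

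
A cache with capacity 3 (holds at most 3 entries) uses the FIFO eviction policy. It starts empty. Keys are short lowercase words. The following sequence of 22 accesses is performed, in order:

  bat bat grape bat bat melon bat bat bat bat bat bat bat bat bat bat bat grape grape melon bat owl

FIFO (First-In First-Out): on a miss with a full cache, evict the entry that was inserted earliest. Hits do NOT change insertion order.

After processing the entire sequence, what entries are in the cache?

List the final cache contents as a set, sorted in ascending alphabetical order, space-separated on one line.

Answer: grape melon owl

Derivation:
FIFO simulation (capacity=3):
  1. access bat: MISS. Cache (old->new): [bat]
  2. access bat: HIT. Cache (old->new): [bat]
  3. access grape: MISS. Cache (old->new): [bat grape]
  4. access bat: HIT. Cache (old->new): [bat grape]
  5. access bat: HIT. Cache (old->new): [bat grape]
  6. access melon: MISS. Cache (old->new): [bat grape melon]
  7. access bat: HIT. Cache (old->new): [bat grape melon]
  8. access bat: HIT. Cache (old->new): [bat grape melon]
  9. access bat: HIT. Cache (old->new): [bat grape melon]
  10. access bat: HIT. Cache (old->new): [bat grape melon]
  11. access bat: HIT. Cache (old->new): [bat grape melon]
  12. access bat: HIT. Cache (old->new): [bat grape melon]
  13. access bat: HIT. Cache (old->new): [bat grape melon]
  14. access bat: HIT. Cache (old->new): [bat grape melon]
  15. access bat: HIT. Cache (old->new): [bat grape melon]
  16. access bat: HIT. Cache (old->new): [bat grape melon]
  17. access bat: HIT. Cache (old->new): [bat grape melon]
  18. access grape: HIT. Cache (old->new): [bat grape melon]
  19. access grape: HIT. Cache (old->new): [bat grape melon]
  20. access melon: HIT. Cache (old->new): [bat grape melon]
  21. access bat: HIT. Cache (old->new): [bat grape melon]
  22. access owl: MISS, evict bat. Cache (old->new): [grape melon owl]
Total: 18 hits, 4 misses, 1 evictions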